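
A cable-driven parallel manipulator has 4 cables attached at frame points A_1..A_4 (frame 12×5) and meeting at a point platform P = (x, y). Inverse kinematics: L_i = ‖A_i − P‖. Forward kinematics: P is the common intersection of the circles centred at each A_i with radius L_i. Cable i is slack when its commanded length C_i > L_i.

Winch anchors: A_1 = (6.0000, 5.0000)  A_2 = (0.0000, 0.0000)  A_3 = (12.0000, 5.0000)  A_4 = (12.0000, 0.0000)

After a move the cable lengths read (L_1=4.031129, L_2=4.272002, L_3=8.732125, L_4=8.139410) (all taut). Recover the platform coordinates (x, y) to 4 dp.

each cable: (A_i−P)·(A_i−P) = L_i²; let c_i = ‖A_i‖²−L_i²
c_1 = 36.0000+25.0000−16.2500 = 44.7500
row 1: 12.0000x + 10.0000y = 63.0000  (c_2=-18.2500)
row 2: -12.0000x + 0.0000y = -48.0000  (c_3=92.7500)
row 3: -12.0000x + 10.0000y = -33.0000  (c_4=77.7500)
Cramer on rows 1–2 → x = 4.0000, y = 1.5000
check cable 4: ‖A_4−P‖² = 66.2500 ≈ L_4² = 66.2500 ✓

(4.0000, 1.5000)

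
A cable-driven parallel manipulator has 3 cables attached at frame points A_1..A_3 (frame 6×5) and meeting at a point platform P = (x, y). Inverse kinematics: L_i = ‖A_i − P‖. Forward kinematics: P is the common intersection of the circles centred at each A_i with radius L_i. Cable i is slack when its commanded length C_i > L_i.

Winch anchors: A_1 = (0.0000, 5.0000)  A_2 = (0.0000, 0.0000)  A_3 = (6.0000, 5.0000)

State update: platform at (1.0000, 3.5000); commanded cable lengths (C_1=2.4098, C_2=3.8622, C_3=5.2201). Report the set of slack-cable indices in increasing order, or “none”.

i=1: geometric 1.8028 vs commanded 2.4098 ⇒ slack
i=2: geometric 3.6401 vs commanded 3.8622 ⇒ slack
i=3: geometric 5.2202 vs commanded 5.2201 ⇒ taut

1, 2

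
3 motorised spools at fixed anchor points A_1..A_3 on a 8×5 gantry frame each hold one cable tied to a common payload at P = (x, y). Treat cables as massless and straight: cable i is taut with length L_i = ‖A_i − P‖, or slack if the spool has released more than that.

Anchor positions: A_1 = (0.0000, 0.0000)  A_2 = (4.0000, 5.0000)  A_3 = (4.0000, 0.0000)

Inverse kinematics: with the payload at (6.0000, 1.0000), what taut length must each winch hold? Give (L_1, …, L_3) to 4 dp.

(6.0828, 4.4721, 2.2361)

cable 1: Δx=-6.0000, Δy=-1.0000; L_1 = √(Δx²+Δy²) = 6.0828
cable 2: Δx=-2.0000, Δy=4.0000; L_2 = √(Δx²+Δy²) = 4.4721
cable 3: Δx=-2.0000, Δy=-1.0000; L_3 = √(Δx²+Δy²) = 2.2361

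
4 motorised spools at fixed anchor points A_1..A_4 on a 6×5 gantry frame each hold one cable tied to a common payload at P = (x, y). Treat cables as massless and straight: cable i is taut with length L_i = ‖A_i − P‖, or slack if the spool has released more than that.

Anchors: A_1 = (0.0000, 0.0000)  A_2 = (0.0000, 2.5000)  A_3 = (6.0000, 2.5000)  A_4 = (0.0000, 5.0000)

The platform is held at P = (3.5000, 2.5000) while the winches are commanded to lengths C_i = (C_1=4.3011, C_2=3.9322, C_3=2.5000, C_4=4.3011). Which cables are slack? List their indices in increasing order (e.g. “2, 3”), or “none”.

2

cable 1: L_1 = ‖A_1−P‖ = 4.3012;  C_1 = 4.3011 → taut
cable 2: L_2 = ‖A_2−P‖ = 3.5000;  C_2 = 3.9322 → slack
cable 3: L_3 = ‖A_3−P‖ = 2.5000;  C_3 = 2.5000 → taut
cable 4: L_4 = ‖A_4−P‖ = 4.3012;  C_4 = 4.3011 → taut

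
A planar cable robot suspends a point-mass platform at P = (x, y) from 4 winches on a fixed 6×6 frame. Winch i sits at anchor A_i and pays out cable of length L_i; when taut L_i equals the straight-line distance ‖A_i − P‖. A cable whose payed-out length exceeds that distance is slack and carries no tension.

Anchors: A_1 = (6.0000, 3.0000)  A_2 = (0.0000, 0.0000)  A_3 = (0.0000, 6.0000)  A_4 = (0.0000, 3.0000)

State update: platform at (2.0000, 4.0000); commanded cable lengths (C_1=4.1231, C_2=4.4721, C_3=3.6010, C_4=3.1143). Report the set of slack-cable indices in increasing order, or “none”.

3, 4

i=1: geometric 4.1231 vs commanded 4.1231 ⇒ taut
i=2: geometric 4.4721 vs commanded 4.4721 ⇒ taut
i=3: geometric 2.8284 vs commanded 3.6010 ⇒ slack
i=4: geometric 2.2361 vs commanded 3.1143 ⇒ slack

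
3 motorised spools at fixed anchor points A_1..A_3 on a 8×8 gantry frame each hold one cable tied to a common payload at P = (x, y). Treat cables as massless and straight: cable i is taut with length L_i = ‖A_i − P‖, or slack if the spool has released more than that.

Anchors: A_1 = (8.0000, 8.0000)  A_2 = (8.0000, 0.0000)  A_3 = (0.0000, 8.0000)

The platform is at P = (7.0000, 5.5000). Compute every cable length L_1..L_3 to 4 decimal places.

(2.6926, 5.5902, 7.4330)

cable 1: Δx=1.0000, Δy=2.5000; L_1 = √(Δx²+Δy²) = 2.6926
cable 2: Δx=1.0000, Δy=-5.5000; L_2 = √(Δx²+Δy²) = 5.5902
cable 3: Δx=-7.0000, Δy=2.5000; L_3 = √(Δx²+Δy²) = 7.4330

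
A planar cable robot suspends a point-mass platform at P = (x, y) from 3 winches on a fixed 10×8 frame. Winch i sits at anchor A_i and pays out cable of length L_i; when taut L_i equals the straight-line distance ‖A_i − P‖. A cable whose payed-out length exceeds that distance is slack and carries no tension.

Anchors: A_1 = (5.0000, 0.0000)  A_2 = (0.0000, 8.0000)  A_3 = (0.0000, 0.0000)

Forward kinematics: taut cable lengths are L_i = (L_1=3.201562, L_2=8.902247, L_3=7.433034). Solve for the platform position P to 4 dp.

(7.0000, 2.5000)

each cable: (A_i−P)·(A_i−P) = L_i²; let q_i = ‖A_i‖²−L_i²
q_1 = 25.0000+0.0000−10.2500 = 14.7500
row 1: 10.0000x − 16.0000y = 30.0000  (q_2=-15.2500)
row 2: 10.0000x + 0.0000y = 70.0000  (q_3=-55.2500)
Cramer on rows 1–2 → x = 7.0000, y = 2.5000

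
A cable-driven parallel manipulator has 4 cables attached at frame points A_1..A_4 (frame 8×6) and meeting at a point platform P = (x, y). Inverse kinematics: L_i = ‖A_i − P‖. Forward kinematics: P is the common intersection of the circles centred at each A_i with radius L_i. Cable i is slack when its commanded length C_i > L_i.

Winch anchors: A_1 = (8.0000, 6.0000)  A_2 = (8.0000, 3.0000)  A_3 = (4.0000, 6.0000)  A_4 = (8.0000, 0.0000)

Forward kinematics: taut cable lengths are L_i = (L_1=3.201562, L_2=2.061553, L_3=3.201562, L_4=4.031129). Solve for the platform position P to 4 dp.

circle eqns → linear via eq_j − eq_1; set k_j = A_j·A_j − L_j²
k_1 = 64.0000+36.0000−10.2500 = 89.7500
0.0000·x + 6.0000·y = k_1−k_2 = 21.0000
8.0000·x + 0.0000·y = k_1−k_3 = 48.0000
0.0000·x + 12.0000·y = k_1−k_4 = 42.0000
solve first two rows → x=6.0000, y=3.5000
check cable 4: ‖A_4−P‖² = 16.2500 ≈ L_4² = 16.2500 ✓

(6.0000, 3.5000)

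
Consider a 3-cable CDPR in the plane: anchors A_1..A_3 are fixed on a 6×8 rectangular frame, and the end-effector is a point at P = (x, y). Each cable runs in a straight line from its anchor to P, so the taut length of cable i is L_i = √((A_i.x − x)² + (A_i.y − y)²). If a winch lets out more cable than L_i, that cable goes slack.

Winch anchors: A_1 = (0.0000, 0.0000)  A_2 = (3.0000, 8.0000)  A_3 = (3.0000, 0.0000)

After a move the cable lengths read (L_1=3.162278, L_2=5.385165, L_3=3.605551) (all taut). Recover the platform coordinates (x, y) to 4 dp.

each cable: (A_i−P)·(A_i−P) = L_i²; let k_i = ‖A_i‖²−L_i²
k_1 = 0.0000+0.0000−10.0000 = -10.0000
row 1: -6.0000x − 16.0000y = -54.0000  (k_2=44.0000)
row 2: -6.0000x + 0.0000y = -6.0000  (k_3=-4.0000)
Cramer on rows 1–2 → x = 1.0000, y = 3.0000

(1.0000, 3.0000)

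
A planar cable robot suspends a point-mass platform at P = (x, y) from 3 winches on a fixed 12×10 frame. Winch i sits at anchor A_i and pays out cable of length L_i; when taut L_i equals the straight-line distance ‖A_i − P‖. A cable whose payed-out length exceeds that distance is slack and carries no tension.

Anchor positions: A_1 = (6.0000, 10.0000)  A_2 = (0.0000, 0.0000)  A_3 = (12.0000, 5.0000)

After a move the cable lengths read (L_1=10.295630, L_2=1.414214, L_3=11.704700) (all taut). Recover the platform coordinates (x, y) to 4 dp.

(1.0000, 1.0000)

circle eqns → linear via eq_j − eq_1; set c_j = A_j·A_j − L_j²
c_1 = 36.0000+100.0000−106.0000 = 30.0000
12.0000·x + 20.0000·y = c_1−c_2 = 32.0000
-12.0000·x + 10.0000·y = c_1−c_3 = -2.0000
solve first two rows → x=1.0000, y=1.0000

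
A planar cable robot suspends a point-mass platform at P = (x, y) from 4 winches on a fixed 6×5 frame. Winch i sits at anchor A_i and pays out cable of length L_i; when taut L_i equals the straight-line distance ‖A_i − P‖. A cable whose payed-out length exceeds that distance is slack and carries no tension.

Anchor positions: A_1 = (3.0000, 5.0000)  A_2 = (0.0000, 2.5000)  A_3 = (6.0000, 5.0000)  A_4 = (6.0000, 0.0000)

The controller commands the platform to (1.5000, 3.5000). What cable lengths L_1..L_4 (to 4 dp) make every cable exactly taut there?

L_1: Δ = A_1−P = (1.5000, 1.5000) → ‖Δ‖ = √4.5000 = 2.1213
L_2: Δ = A_2−P = (-1.5000, -1.0000) → ‖Δ‖ = √3.2500 = 1.8028
L_3: Δ = A_3−P = (4.5000, 1.5000) → ‖Δ‖ = √22.5000 = 4.7434
L_4: Δ = A_4−P = (4.5000, -3.5000) → ‖Δ‖ = √32.5000 = 5.7009

(2.1213, 1.8028, 4.7434, 5.7009)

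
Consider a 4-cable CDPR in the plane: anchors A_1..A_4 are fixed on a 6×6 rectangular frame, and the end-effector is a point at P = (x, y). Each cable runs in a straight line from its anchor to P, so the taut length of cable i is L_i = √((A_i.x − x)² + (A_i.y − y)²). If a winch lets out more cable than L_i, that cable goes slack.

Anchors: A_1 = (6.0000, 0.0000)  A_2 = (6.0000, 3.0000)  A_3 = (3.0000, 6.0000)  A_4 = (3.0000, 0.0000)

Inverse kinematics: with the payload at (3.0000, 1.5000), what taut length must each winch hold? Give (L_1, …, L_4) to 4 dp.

cable 1: Δx=3.0000, Δy=-1.5000; L_1 = √(Δx²+Δy²) = 3.3541
cable 2: Δx=3.0000, Δy=1.5000; L_2 = √(Δx²+Δy²) = 3.3541
cable 3: Δx=0.0000, Δy=4.5000; L_3 = √(Δx²+Δy²) = 4.5000
cable 4: Δx=0.0000, Δy=-1.5000; L_4 = √(Δx²+Δy²) = 1.5000

(3.3541, 3.3541, 4.5000, 1.5000)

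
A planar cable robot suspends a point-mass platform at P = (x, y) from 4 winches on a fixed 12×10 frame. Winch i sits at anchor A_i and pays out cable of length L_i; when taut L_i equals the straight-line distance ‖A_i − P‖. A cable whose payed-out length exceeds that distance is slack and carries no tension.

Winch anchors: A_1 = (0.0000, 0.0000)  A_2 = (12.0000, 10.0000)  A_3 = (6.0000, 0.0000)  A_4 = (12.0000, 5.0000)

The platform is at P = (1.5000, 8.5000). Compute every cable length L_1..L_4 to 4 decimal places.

L_1: Δ = A_1−P = (-1.5000, -8.5000) → ‖Δ‖ = √74.5000 = 8.6313
L_2: Δ = A_2−P = (10.5000, 1.5000) → ‖Δ‖ = √112.5000 = 10.6066
L_3: Δ = A_3−P = (4.5000, -8.5000) → ‖Δ‖ = √92.5000 = 9.6177
L_4: Δ = A_4−P = (10.5000, -3.5000) → ‖Δ‖ = √122.5000 = 11.0680

(8.6313, 10.6066, 9.6177, 11.0680)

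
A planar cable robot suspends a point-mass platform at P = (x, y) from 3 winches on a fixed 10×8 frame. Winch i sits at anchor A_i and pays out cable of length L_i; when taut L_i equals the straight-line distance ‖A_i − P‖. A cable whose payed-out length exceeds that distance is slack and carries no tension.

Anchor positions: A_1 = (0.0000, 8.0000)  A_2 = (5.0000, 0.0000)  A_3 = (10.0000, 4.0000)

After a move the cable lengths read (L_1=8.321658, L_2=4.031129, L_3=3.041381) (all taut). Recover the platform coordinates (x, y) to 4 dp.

circle eqns → linear via eq_j − eq_1; set c_j = A_j·A_j − L_j²
c_1 = 0.0000+64.0000−69.2500 = -5.2500
-10.0000·x + 16.0000·y = c_1−c_2 = -14.0000
-20.0000·x + 8.0000·y = c_1−c_3 = -112.0000
solve first two rows → x=7.0000, y=3.5000

(7.0000, 3.5000)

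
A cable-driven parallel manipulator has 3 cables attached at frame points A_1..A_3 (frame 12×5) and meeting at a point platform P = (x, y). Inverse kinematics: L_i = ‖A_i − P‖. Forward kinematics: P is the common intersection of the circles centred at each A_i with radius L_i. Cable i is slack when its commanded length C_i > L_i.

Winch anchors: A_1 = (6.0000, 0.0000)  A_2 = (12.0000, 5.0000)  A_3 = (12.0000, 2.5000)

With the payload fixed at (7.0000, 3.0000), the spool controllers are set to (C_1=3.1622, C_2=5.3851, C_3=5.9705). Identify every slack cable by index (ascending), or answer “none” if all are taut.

3

cable 1: √((-1.0000)²+(-3.0000)²)=3.1623, C_1=3.1622: taut
cable 2: √((5.0000)²+(2.0000)²)=5.3852, C_2=5.3851: taut
cable 3: √((5.0000)²+(-0.5000)²)=5.0249, C_3=5.9705: slack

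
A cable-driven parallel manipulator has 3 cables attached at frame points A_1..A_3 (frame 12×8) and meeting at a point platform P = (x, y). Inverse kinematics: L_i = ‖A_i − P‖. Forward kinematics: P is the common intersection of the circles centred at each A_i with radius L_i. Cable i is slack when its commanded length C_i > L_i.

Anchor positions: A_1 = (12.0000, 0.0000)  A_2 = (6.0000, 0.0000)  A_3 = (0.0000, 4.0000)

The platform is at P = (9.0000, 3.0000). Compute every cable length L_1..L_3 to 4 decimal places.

L_1 = √((12.0000−9.0000)² + (0.0000−3.0000)²) = 4.2426
L_2 = √((6.0000−9.0000)² + (0.0000−3.0000)²) = 4.2426
L_3 = √((0.0000−9.0000)² + (4.0000−3.0000)²) = 9.0554

(4.2426, 4.2426, 9.0554)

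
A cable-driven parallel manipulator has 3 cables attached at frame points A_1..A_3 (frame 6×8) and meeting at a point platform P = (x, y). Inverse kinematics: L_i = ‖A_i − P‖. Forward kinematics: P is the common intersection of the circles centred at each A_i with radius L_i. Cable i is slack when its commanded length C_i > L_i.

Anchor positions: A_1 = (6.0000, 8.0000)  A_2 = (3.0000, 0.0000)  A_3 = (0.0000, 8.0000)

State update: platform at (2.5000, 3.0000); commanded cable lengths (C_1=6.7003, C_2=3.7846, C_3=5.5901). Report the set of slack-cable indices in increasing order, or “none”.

1, 2

cable 1: L_1 = ‖A_1−P‖ = 6.1033;  C_1 = 6.7003 → slack
cable 2: L_2 = ‖A_2−P‖ = 3.0414;  C_2 = 3.7846 → slack
cable 3: L_3 = ‖A_3−P‖ = 5.5902;  C_3 = 5.5901 → taut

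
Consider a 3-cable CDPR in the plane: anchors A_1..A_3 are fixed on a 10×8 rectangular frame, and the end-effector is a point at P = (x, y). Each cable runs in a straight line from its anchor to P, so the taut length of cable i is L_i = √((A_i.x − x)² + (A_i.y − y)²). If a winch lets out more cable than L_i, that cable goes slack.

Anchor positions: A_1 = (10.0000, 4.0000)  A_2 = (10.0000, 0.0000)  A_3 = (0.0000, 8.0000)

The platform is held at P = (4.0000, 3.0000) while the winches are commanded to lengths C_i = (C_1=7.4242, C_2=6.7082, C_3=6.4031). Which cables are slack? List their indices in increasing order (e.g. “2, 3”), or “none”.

cable 1: L_1 = ‖A_1−P‖ = 6.0828;  C_1 = 7.4242 → slack
cable 2: L_2 = ‖A_2−P‖ = 6.7082;  C_2 = 6.7082 → taut
cable 3: L_3 = ‖A_3−P‖ = 6.4031;  C_3 = 6.4031 → taut

1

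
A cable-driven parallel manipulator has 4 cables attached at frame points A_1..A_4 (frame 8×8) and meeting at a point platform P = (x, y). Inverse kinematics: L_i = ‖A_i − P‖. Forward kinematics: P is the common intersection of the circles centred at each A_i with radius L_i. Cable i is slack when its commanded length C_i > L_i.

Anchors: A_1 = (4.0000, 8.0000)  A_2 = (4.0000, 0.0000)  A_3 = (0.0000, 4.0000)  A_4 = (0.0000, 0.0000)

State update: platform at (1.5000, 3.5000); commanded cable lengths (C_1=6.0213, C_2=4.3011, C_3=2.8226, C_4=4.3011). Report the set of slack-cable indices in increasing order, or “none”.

1, 3, 4

cable 1: √((2.5000)²+(4.5000)²)=5.1478, C_1=6.0213: slack
cable 2: √((2.5000)²+(-3.5000)²)=4.3012, C_2=4.3011: taut
cable 3: √((-1.5000)²+(0.5000)²)=1.5811, C_3=2.8226: slack
cable 4: √((-1.5000)²+(-3.5000)²)=3.8079, C_4=4.3011: slack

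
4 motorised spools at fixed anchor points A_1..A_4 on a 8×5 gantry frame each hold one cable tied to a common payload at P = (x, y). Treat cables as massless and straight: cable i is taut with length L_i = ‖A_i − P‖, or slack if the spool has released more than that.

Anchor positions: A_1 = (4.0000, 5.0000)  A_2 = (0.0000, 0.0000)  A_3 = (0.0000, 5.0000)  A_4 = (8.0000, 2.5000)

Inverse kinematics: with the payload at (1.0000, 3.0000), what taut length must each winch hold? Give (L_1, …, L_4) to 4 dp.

(3.6056, 3.1623, 2.2361, 7.0178)

L_1: Δ = A_1−P = (3.0000, 2.0000) → ‖Δ‖ = √13.0000 = 3.6056
L_2: Δ = A_2−P = (-1.0000, -3.0000) → ‖Δ‖ = √10.0000 = 3.1623
L_3: Δ = A_3−P = (-1.0000, 2.0000) → ‖Δ‖ = √5.0000 = 2.2361
L_4: Δ = A_4−P = (7.0000, -0.5000) → ‖Δ‖ = √49.2500 = 7.0178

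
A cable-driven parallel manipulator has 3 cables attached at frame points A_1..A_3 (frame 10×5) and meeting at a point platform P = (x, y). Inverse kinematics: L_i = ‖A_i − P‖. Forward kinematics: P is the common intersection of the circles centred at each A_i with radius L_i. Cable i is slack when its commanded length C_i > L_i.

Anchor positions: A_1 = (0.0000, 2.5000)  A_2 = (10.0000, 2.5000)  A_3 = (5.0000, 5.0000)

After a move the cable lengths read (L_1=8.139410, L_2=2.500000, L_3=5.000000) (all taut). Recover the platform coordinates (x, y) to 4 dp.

(8.0000, 1.0000)

each cable: (A_i−P)·(A_i−P) = L_i²; let k_i = ‖A_i‖²−L_i²
k_1 = 0.0000+6.2500−66.2500 = -60.0000
row 1: -20.0000x + 0.0000y = -160.0000  (k_2=100.0000)
row 2: -10.0000x − 5.0000y = -85.0000  (k_3=25.0000)
Cramer on rows 1–2 → x = 8.0000, y = 1.0000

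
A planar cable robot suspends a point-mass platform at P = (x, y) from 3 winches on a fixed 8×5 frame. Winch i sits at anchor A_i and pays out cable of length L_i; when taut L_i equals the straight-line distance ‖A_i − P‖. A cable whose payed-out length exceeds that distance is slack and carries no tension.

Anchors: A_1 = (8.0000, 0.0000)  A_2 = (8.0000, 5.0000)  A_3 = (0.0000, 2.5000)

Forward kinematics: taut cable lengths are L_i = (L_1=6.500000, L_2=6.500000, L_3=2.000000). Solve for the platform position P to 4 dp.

expand ‖A_i−P‖²=L_i² and subtract eq 1 (k_i ≔ ‖A_i‖²−L_i²)
k_1 = 64.0000+0.0000−42.2500 = 21.7500
eq1−eq2 → [0.0000  -10.0000]·P = -25.0000
eq1−eq3 → [16.0000  -5.0000]·P = 19.5000
2×2 solve → P = (2.0000, 2.5000)

(2.0000, 2.5000)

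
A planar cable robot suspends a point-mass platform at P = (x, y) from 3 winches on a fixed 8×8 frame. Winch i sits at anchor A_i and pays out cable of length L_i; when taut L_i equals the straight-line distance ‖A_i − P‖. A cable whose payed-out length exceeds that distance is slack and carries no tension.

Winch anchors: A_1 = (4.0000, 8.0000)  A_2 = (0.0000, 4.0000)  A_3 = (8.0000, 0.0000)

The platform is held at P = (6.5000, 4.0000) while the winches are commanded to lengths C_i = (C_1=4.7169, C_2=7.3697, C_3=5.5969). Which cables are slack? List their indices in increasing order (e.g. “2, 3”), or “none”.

2, 3

cable 1: L_1 = ‖A_1−P‖ = 4.7170;  C_1 = 4.7169 → taut
cable 2: L_2 = ‖A_2−P‖ = 6.5000;  C_2 = 7.3697 → slack
cable 3: L_3 = ‖A_3−P‖ = 4.2720;  C_3 = 5.5969 → slack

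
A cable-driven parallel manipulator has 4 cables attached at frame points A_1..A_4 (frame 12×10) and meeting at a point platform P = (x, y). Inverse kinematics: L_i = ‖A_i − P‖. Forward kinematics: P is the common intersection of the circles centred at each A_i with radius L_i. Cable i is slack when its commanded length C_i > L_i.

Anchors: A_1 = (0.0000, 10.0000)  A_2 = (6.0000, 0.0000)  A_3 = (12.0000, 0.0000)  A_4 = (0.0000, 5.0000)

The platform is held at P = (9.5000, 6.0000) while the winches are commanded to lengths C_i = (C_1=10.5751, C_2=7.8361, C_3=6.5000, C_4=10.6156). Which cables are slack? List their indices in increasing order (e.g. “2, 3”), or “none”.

i=1: geometric 10.3078 vs commanded 10.5751 ⇒ slack
i=2: geometric 6.9462 vs commanded 7.8361 ⇒ slack
i=3: geometric 6.5000 vs commanded 6.5000 ⇒ taut
i=4: geometric 9.5525 vs commanded 10.6156 ⇒ slack

1, 2, 4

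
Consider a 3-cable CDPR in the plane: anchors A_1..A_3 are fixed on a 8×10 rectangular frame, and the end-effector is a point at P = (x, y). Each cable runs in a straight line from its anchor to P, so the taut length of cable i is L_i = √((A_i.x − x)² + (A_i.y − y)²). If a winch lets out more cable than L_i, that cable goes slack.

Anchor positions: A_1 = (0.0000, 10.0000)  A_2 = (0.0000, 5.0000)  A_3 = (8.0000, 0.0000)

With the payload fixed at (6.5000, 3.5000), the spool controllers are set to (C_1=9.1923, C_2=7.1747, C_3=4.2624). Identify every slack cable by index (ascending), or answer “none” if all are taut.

i=1: geometric 9.1924 vs commanded 9.1923 ⇒ taut
i=2: geometric 6.6708 vs commanded 7.1747 ⇒ slack
i=3: geometric 3.8079 vs commanded 4.2624 ⇒ slack

2, 3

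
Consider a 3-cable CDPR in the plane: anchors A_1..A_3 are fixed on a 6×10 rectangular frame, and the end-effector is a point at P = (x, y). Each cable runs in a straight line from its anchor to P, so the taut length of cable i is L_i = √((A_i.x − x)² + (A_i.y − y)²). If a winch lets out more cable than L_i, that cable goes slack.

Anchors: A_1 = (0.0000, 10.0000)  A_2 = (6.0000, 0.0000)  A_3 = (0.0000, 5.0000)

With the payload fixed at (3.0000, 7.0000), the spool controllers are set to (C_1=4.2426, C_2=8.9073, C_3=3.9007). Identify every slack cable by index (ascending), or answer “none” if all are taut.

cable 1: √((-3.0000)²+(3.0000)²)=4.2426, C_1=4.2426: taut
cable 2: √((3.0000)²+(-7.0000)²)=7.6158, C_2=8.9073: slack
cable 3: √((-3.0000)²+(-2.0000)²)=3.6056, C_3=3.9007: slack

2, 3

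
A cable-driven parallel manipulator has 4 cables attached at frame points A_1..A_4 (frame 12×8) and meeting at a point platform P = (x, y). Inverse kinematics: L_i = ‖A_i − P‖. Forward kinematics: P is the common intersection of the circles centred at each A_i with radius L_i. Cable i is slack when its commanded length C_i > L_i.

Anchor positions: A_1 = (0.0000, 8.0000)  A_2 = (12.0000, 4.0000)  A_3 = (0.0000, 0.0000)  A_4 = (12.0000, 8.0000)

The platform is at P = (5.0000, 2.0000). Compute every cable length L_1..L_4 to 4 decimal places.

L_1 = √((0.0000−5.0000)² + (8.0000−2.0000)²) = 7.8102
L_2 = √((12.0000−5.0000)² + (4.0000−2.0000)²) = 7.2801
L_3 = √((0.0000−5.0000)² + (0.0000−2.0000)²) = 5.3852
L_4 = √((12.0000−5.0000)² + (8.0000−2.0000)²) = 9.2195

(7.8102, 7.2801, 5.3852, 9.2195)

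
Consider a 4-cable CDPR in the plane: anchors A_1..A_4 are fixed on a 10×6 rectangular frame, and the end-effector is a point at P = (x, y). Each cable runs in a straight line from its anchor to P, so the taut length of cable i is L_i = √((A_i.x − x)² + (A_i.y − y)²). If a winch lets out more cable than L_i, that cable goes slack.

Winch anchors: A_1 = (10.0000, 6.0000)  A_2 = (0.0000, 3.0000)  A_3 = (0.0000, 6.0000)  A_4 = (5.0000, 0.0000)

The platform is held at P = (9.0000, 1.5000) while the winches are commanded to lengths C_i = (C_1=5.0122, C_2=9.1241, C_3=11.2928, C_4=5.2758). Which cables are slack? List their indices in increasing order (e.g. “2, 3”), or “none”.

1, 3, 4

cable 1: √((1.0000)²+(4.5000)²)=4.6098, C_1=5.0122: slack
cable 2: √((-9.0000)²+(1.5000)²)=9.1241, C_2=9.1241: taut
cable 3: √((-9.0000)²+(4.5000)²)=10.0623, C_3=11.2928: slack
cable 4: √((-4.0000)²+(-1.5000)²)=4.2720, C_4=5.2758: slack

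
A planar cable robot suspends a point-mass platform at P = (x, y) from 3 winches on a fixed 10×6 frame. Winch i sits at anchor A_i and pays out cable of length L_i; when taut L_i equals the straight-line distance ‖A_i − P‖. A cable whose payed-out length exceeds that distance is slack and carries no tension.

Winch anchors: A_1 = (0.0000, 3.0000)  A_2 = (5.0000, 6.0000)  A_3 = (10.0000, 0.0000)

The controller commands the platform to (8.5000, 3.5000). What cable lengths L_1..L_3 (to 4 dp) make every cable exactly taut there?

cable 1: Δx=-8.5000, Δy=-0.5000; L_1 = √(Δx²+Δy²) = 8.5147
cable 2: Δx=-3.5000, Δy=2.5000; L_2 = √(Δx²+Δy²) = 4.3012
cable 3: Δx=1.5000, Δy=-3.5000; L_3 = √(Δx²+Δy²) = 3.8079

(8.5147, 4.3012, 3.8079)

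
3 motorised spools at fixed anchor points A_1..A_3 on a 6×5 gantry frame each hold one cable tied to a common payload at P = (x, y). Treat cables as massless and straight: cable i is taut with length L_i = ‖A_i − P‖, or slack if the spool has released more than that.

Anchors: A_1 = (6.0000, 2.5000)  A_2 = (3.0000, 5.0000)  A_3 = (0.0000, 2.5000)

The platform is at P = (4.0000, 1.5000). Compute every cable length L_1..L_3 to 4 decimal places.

(2.2361, 3.6401, 4.1231)

L_1: Δ = A_1−P = (2.0000, 1.0000) → ‖Δ‖ = √5.0000 = 2.2361
L_2: Δ = A_2−P = (-1.0000, 3.5000) → ‖Δ‖ = √13.2500 = 3.6401
L_3: Δ = A_3−P = (-4.0000, 1.0000) → ‖Δ‖ = √17.0000 = 4.1231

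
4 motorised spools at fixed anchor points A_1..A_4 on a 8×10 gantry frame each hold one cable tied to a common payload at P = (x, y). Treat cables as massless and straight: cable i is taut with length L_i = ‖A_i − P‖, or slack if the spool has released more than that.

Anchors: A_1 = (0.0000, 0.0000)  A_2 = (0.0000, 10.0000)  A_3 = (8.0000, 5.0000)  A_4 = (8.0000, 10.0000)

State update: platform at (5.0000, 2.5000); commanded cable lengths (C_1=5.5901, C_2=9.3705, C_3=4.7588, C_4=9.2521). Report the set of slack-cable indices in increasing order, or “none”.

i=1: geometric 5.5902 vs commanded 5.5901 ⇒ taut
i=2: geometric 9.0139 vs commanded 9.3705 ⇒ slack
i=3: geometric 3.9051 vs commanded 4.7588 ⇒ slack
i=4: geometric 8.0777 vs commanded 9.2521 ⇒ slack

2, 3, 4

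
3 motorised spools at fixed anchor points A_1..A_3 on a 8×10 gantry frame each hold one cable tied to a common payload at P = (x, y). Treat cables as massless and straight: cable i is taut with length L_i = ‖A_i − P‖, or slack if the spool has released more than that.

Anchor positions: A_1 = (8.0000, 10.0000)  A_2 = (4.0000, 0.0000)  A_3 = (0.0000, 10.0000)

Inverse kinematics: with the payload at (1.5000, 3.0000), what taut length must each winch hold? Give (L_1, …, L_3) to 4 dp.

L_1: Δ = A_1−P = (6.5000, 7.0000) → ‖Δ‖ = √91.2500 = 9.5525
L_2: Δ = A_2−P = (2.5000, -3.0000) → ‖Δ‖ = √15.2500 = 3.9051
L_3: Δ = A_3−P = (-1.5000, 7.0000) → ‖Δ‖ = √51.2500 = 7.1589

(9.5525, 3.9051, 7.1589)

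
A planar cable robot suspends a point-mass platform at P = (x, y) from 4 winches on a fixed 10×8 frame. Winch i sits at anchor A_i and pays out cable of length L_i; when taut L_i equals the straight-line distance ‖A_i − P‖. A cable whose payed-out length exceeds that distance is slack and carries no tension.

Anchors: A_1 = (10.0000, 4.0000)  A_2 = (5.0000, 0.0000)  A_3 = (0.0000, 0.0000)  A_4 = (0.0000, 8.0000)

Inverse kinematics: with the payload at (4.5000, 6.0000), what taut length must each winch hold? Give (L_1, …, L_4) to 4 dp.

L_1: Δ = A_1−P = (5.5000, -2.0000) → ‖Δ‖ = √34.2500 = 5.8523
L_2: Δ = A_2−P = (0.5000, -6.0000) → ‖Δ‖ = √36.2500 = 6.0208
L_3: Δ = A_3−P = (-4.5000, -6.0000) → ‖Δ‖ = √56.2500 = 7.5000
L_4: Δ = A_4−P = (-4.5000, 2.0000) → ‖Δ‖ = √24.2500 = 4.9244

(5.8523, 6.0208, 7.5000, 4.9244)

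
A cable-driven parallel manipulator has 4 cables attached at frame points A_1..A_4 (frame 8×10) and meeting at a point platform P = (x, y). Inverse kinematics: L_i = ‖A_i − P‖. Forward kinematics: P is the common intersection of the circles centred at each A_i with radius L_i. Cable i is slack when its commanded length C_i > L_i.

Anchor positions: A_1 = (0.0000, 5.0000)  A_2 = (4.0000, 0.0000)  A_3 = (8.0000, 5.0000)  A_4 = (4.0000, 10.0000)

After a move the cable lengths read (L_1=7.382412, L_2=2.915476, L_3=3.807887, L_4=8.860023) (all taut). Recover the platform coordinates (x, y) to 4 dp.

circle eqns → linear via eq_j − eq_1; set k_j = A_j·A_j − L_j²
k_1 = 0.0000+25.0000−54.5000 = -29.5000
-8.0000·x + 10.0000·y = k_1−k_2 = -37.0000
-16.0000·x + 0.0000·y = k_1−k_3 = -104.0000
-8.0000·x − 10.0000·y = k_1−k_4 = -67.0000
solve first two rows → x=6.5000, y=1.5000
check cable 4: ‖A_4−P‖² = 78.5000 ≈ L_4² = 78.5000 ✓

(6.5000, 1.5000)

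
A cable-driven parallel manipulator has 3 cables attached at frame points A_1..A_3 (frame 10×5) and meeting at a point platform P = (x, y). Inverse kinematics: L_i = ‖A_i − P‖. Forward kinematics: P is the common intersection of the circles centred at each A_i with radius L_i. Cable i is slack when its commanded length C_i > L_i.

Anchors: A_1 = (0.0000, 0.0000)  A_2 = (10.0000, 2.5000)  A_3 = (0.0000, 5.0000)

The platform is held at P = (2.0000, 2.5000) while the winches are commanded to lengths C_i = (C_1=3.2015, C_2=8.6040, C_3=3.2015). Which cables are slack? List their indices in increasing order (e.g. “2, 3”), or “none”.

cable 1: √((-2.0000)²+(-2.5000)²)=3.2016, C_1=3.2015: taut
cable 2: √((8.0000)²+(0.0000)²)=8.0000, C_2=8.6040: slack
cable 3: √((-2.0000)²+(2.5000)²)=3.2016, C_3=3.2015: taut

2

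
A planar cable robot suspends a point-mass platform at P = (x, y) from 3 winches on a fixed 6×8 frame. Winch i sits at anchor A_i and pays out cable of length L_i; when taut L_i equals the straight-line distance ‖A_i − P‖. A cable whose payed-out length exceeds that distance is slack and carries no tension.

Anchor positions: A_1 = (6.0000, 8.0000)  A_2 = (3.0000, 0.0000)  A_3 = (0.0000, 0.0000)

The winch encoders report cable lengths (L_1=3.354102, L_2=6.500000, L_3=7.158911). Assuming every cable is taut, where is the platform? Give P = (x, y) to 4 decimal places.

(3.0000, 6.5000)

each cable: (A_i−P)·(A_i−P) = L_i²; let k_i = ‖A_i‖²−L_i²
k_1 = 36.0000+64.0000−11.2500 = 88.7500
row 1: 6.0000x + 16.0000y = 122.0000  (k_2=-33.2500)
row 2: 12.0000x + 16.0000y = 140.0000  (k_3=-51.2500)
Cramer on rows 1–2 → x = 3.0000, y = 6.5000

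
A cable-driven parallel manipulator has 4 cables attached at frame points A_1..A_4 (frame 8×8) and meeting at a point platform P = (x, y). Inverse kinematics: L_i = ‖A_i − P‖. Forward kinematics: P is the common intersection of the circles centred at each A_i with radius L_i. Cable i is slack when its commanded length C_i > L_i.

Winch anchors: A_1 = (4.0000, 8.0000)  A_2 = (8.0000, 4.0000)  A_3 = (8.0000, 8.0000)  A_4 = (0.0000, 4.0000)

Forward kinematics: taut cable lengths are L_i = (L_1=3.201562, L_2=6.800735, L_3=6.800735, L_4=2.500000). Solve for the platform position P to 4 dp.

circle eqns → linear via eq_j − eq_1; set c_j = A_j·A_j − L_j²
c_1 = 16.0000+64.0000−10.2500 = 69.7500
-8.0000·x + 8.0000·y = c_1−c_2 = 36.0000
-8.0000·x + 0.0000·y = c_1−c_3 = -12.0000
8.0000·x + 8.0000·y = c_1−c_4 = 60.0000
solve first two rows → x=1.5000, y=6.0000
check cable 4: ‖A_4−P‖² = 6.2500 ≈ L_4² = 6.2500 ✓

(1.5000, 6.0000)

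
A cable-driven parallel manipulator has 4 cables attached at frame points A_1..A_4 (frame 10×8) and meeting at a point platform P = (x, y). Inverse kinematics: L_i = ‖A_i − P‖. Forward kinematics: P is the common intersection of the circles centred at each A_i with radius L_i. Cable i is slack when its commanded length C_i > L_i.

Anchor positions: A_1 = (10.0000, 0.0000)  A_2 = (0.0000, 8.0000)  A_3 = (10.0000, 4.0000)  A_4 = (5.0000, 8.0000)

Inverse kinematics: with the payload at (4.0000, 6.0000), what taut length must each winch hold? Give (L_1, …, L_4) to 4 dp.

(8.4853, 4.4721, 6.3246, 2.2361)

cable 1: Δx=6.0000, Δy=-6.0000; L_1 = √(Δx²+Δy²) = 8.4853
cable 2: Δx=-4.0000, Δy=2.0000; L_2 = √(Δx²+Δy²) = 4.4721
cable 3: Δx=6.0000, Δy=-2.0000; L_3 = √(Δx²+Δy²) = 6.3246
cable 4: Δx=1.0000, Δy=2.0000; L_4 = √(Δx²+Δy²) = 2.2361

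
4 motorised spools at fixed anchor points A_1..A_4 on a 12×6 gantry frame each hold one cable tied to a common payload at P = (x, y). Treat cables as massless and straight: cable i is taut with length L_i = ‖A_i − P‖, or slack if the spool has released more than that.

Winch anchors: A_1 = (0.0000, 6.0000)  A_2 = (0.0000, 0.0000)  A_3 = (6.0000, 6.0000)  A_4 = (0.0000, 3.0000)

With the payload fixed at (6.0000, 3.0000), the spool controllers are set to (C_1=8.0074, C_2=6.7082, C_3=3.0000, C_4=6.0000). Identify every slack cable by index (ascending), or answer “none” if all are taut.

1

i=1: geometric 6.7082 vs commanded 8.0074 ⇒ slack
i=2: geometric 6.7082 vs commanded 6.7082 ⇒ taut
i=3: geometric 3.0000 vs commanded 3.0000 ⇒ taut
i=4: geometric 6.0000 vs commanded 6.0000 ⇒ taut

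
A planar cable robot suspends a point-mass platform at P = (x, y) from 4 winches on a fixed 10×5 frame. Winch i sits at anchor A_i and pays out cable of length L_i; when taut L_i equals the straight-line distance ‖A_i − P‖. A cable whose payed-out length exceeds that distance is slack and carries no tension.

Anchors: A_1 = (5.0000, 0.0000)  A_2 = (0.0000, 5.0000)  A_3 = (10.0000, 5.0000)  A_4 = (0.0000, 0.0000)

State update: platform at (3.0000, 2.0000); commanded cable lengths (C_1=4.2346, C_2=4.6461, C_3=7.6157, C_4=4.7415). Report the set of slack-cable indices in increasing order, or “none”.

i=1: geometric 2.8284 vs commanded 4.2346 ⇒ slack
i=2: geometric 4.2426 vs commanded 4.6461 ⇒ slack
i=3: geometric 7.6158 vs commanded 7.6157 ⇒ taut
i=4: geometric 3.6056 vs commanded 4.7415 ⇒ slack

1, 2, 4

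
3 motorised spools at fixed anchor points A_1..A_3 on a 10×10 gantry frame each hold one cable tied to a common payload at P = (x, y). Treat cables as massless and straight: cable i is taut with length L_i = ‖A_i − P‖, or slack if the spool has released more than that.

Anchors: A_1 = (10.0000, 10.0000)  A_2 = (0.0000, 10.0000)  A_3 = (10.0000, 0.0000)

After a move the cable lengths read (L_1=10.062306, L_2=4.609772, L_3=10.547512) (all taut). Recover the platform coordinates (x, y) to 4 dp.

expand ‖A_i−P‖²=L_i² and subtract eq 1 (c_i ≔ ‖A_i‖²−L_i²)
c_1 = 100.0000+100.0000−101.2500 = 98.7500
eq1−eq2 → [20.0000  0.0000]·P = 20.0000
eq1−eq3 → [0.0000  20.0000]·P = 110.0000
2×2 solve → P = (1.0000, 5.5000)

(1.0000, 5.5000)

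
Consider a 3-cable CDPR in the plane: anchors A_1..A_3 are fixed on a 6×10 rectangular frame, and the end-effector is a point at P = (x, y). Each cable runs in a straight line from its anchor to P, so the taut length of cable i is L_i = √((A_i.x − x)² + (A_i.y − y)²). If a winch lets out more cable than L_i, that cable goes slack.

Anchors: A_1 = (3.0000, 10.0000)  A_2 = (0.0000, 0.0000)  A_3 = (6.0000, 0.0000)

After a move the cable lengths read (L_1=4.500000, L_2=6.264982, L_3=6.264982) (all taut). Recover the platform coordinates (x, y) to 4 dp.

(3.0000, 5.5000)

each cable: (A_i−P)·(A_i−P) = L_i²; let c_i = ‖A_i‖²−L_i²
c_1 = 9.0000+100.0000−20.2500 = 88.7500
row 1: 6.0000x + 20.0000y = 128.0000  (c_2=-39.2500)
row 2: -6.0000x + 20.0000y = 92.0000  (c_3=-3.2500)
Cramer on rows 1–2 → x = 3.0000, y = 5.5000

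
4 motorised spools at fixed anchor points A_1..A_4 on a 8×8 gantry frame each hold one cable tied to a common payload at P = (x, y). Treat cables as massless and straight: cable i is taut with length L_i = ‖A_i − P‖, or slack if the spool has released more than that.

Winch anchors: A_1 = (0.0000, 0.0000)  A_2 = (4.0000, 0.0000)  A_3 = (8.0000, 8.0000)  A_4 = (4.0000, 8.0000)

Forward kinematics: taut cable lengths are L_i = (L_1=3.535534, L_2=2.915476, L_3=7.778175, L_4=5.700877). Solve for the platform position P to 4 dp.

(2.5000, 2.5000)

each cable: (A_i−P)·(A_i−P) = L_i²; let k_i = ‖A_i‖²−L_i²
k_1 = 0.0000+0.0000−12.5000 = -12.5000
row 1: -8.0000x + 0.0000y = -20.0000  (k_2=7.5000)
row 2: -16.0000x − 16.0000y = -80.0000  (k_3=67.5000)
row 3: -8.0000x − 16.0000y = -60.0000  (k_4=47.5000)
Cramer on rows 1–2 → x = 2.5000, y = 2.5000
check cable 4: ‖A_4−P‖² = 32.5000 ≈ L_4² = 32.5000 ✓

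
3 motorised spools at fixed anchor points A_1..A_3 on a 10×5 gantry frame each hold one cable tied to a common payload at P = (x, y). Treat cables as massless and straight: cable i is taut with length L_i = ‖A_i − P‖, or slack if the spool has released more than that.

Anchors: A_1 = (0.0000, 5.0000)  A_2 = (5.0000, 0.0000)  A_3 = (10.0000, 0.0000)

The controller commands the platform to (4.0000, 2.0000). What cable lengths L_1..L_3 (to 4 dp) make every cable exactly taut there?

(5.0000, 2.2361, 6.3246)

cable 1: Δx=-4.0000, Δy=3.0000; L_1 = √(Δx²+Δy²) = 5.0000
cable 2: Δx=1.0000, Δy=-2.0000; L_2 = √(Δx²+Δy²) = 2.2361
cable 3: Δx=6.0000, Δy=-2.0000; L_3 = √(Δx²+Δy²) = 6.3246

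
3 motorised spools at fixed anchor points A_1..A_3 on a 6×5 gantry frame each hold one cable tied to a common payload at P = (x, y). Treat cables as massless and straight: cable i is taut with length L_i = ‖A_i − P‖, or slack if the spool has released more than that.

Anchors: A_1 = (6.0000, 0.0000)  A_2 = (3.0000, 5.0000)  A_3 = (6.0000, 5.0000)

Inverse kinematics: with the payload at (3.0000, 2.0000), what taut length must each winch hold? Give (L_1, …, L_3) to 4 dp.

(3.6056, 3.0000, 4.2426)

cable 1: Δx=3.0000, Δy=-2.0000; L_1 = √(Δx²+Δy²) = 3.6056
cable 2: Δx=0.0000, Δy=3.0000; L_2 = √(Δx²+Δy²) = 3.0000
cable 3: Δx=3.0000, Δy=3.0000; L_3 = √(Δx²+Δy²) = 4.2426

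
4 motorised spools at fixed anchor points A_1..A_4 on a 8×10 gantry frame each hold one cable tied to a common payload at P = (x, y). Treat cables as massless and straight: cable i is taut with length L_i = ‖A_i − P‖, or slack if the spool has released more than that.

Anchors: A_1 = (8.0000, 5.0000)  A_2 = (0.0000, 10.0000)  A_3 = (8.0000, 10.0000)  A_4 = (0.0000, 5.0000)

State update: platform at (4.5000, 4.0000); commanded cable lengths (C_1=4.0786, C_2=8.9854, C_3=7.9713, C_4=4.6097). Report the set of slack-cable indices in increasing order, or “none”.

1, 2, 3

cable 1: L_1 = ‖A_1−P‖ = 3.6401;  C_1 = 4.0786 → slack
cable 2: L_2 = ‖A_2−P‖ = 7.5000;  C_2 = 8.9854 → slack
cable 3: L_3 = ‖A_3−P‖ = 6.9462;  C_3 = 7.9713 → slack
cable 4: L_4 = ‖A_4−P‖ = 4.6098;  C_4 = 4.6097 → taut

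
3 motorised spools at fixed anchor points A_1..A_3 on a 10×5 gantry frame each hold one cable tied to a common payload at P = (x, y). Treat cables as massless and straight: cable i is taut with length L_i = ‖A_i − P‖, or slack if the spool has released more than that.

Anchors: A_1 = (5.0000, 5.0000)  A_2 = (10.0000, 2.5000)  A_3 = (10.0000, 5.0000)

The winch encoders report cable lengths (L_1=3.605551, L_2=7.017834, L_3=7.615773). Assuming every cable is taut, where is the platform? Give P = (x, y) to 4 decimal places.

circle eqns → linear via eq_j − eq_1; set c_j = A_j·A_j − L_j²
c_1 = 25.0000+25.0000−13.0000 = 37.0000
-10.0000·x + 5.0000·y = c_1−c_2 = -20.0000
-10.0000·x + 0.0000·y = c_1−c_3 = -30.0000
solve first two rows → x=3.0000, y=2.0000

(3.0000, 2.0000)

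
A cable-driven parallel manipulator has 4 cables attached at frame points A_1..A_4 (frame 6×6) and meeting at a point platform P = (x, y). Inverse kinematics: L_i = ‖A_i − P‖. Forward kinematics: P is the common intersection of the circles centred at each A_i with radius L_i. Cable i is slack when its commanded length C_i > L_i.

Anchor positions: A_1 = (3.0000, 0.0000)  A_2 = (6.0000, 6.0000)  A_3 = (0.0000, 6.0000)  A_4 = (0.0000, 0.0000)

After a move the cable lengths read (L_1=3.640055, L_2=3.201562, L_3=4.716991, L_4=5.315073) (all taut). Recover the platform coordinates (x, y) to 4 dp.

(4.0000, 3.5000)

each cable: (A_i−P)·(A_i−P) = L_i²; let k_i = ‖A_i‖²−L_i²
k_1 = 9.0000+0.0000−13.2500 = -4.2500
row 1: -6.0000x − 12.0000y = -66.0000  (k_2=61.7500)
row 2: 6.0000x − 12.0000y = -18.0000  (k_3=13.7500)
row 3: 6.0000x + 0.0000y = 24.0000  (k_4=-28.2500)
Cramer on rows 1–2 → x = 4.0000, y = 3.5000
check cable 4: ‖A_4−P‖² = 28.2500 ≈ L_4² = 28.2500 ✓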